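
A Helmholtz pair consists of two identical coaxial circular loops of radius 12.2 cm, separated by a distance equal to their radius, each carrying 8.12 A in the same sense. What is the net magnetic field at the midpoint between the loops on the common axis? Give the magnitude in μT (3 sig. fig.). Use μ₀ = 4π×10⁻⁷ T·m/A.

B ≈ 59.8 μT

Each loop contributes B = μ₀IR²/[2(R²+z²)^(3/2)] on the axis, with z measured from that loop.
Loop 1 (z = 0.061 m): B₁ = 2.99×10⁻⁵ T. Loop 2 (z = 0.061 m): B₂ = 2.99×10⁻⁵ T.
The fields add: B = B₁ + B₂ = 5.98×10⁻⁵ T.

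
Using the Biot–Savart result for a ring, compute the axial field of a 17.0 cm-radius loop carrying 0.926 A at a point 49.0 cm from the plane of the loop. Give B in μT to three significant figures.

On the axis of a circular loop, B = μ₀IR² / [2(R²+z²)^(3/2)].
R² + z² = (0.17)² + (0.49)² = 0.269 m², and (R²+z²)^(3/2) = 0.140 m³.
B = (4π×10⁻⁷ × 0.926 × 0.0289) / (2 × 0.140) = 1.21×10⁻⁷ T.

B ≈ 0.121 μT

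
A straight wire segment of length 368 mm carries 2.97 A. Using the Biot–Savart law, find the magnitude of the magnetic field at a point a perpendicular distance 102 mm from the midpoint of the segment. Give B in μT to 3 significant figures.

For a finite straight segment, B = (μ₀I/4πd)(sinθ₁ + sinθ₂), where θ₁, θ₂ are the angles from the perpendicular to each end.
The perpendicular from the point meets the wire at its midpoint, so each end is L/2 = 0.184 m away along the wire.
sinθ₁ = 0.184/√(0.184²+0.102²) = 0.8746; sinθ₂ = 0.184/√(0.184²+0.102²) = 0.8746.
B = (4π×10⁻⁷ × 2.97) / (4π × 0.102) × (0.8746 + 0.8746) = 5.09×10⁻⁶ T.

B ≈ 5.09 μT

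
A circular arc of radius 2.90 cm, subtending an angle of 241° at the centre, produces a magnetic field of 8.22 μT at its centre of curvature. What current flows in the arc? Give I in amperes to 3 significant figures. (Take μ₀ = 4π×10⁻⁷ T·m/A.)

I ≈ 0.567 A

For a circular arc, B = μ₀Iφ/(4πR) with φ in radians; here φ = 4.206 rad.
So I = 4πRB/(μ₀φ) = 4π × 0.029 × 8.22×10⁻⁶ / (4π×10⁻⁷ × 4.206) = 0.567 A.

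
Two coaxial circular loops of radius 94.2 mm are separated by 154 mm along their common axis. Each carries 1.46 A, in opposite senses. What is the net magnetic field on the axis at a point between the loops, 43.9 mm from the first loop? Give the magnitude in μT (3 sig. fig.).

Each loop contributes B = μ₀IR²/[2(R²+z²)^(3/2)] on the axis, with z measured from that loop.
Loop 1 (z = 0.0439 m): B₁ = 7.25×10⁻⁶ T. Loop 2 (z = 0.1101 m): B₂ = 2.68×10⁻⁶ T.
The fields oppose: B = |B₁ − B₂| = 4.58×10⁻⁶ T.

B ≈ 4.58 μT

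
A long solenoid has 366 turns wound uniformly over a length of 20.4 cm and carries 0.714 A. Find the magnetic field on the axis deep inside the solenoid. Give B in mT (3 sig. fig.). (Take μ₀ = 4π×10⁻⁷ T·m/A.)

Inside a long solenoid, B = μ₀nI with n = 1794 turns/m.
B = 4π×10⁻⁷ × 1794 × 0.714 = 1.61×10⁻³ T.

B ≈ 1.61 mT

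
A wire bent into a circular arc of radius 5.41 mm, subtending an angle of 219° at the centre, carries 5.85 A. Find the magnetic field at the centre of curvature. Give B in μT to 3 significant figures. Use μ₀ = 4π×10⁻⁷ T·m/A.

The Biot–Savart field of a circular arc at its centre is B = μ₀Iφ/(4πR), with φ = 3.822 rad.
B = (4π×10⁻⁷ × 5.85 × 3.822) / (4π × 0.00541) = 4.13×10⁻⁴ T.

B ≈ 413 μT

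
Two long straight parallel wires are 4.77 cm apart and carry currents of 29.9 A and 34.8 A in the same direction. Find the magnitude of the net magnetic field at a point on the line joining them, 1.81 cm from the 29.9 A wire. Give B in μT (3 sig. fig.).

B ≈ 95.3 μT

Each long wire gives B = μ₀I/(2πd). Distances are d₁ = 0.0181 m and d₂ = 0.0296 m.
B₁ = 3.30×10⁻⁴ T, B₂ = 2.35×10⁻⁴ T.
Between parallel currents the two contributions point in opposite directions, so they subtract. B = |B₁ − B₂| = |3.30×10⁻⁴ − 2.35×10⁻⁴| = 9.53×10⁻⁵ T.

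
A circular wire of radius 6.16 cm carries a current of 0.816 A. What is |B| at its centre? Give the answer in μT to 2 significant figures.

At the centre of a circular loop the Biot–Savart law gives B = μ₀I/(2R).
B = (4π×10⁻⁷ × 0.816) / (2 × 0.0616) = 8.32×10⁻⁶ T.

B ≈ 8.3 μT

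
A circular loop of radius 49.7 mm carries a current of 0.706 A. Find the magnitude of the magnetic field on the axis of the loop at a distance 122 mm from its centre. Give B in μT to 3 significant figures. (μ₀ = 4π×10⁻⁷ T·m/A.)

On the axis of a circular loop, B = μ₀IR² / [2(R²+z²)^(3/2)].
R² + z² = (0.0497)² + (0.122)² = 0.01735 m², and (R²+z²)^(3/2) = 2.29×10⁻³ m³.
B = (4π×10⁻⁷ × 0.706 × 0.00247) / (2 × 2.29×10⁻³) = 4.79×10⁻⁷ T.

B ≈ 0.479 μT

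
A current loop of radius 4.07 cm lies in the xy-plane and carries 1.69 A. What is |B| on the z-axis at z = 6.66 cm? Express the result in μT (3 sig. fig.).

B ≈ 3.70 μT

On the axis of a circular loop, B = μ₀IR² / [2(R²+z²)^(3/2)].
R² + z² = (0.0407)² + (0.0666)² = 0.006092 m², and (R²+z²)^(3/2) = 4.75×10⁻⁴ m³.
B = (4π×10⁻⁷ × 1.69 × 0.001656) / (2 × 4.75×10⁻⁴) = 3.70×10⁻⁶ T.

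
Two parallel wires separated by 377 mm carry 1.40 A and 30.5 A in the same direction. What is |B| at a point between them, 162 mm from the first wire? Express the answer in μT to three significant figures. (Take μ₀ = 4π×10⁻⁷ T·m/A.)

B ≈ 26.6 μT

Each long wire gives B = μ₀I/(2πd). Distances are d₁ = 0.162 m and d₂ = 0.215 m.
B₁ = 1.73×10⁻⁶ T, B₂ = 2.84×10⁻⁵ T.
Between parallel currents the two contributions point in opposite directions, so they subtract. B = |B₁ − B₂| = |1.73×10⁻⁶ − 2.84×10⁻⁵| = 2.66×10⁻⁵ T.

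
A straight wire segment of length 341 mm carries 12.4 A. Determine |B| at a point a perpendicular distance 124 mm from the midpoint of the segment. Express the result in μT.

B ≈ 16.2 μT

For a finite straight segment, B = (μ₀I/4πd)(sinθ₁ + sinθ₂), where θ₁, θ₂ are the angles from the perpendicular to each end.
The perpendicular from the point meets the wire at its midpoint, so each end is L/2 = 0.1705 m away along the wire.
sinθ₁ = 0.1705/√(0.1705²+0.124²) = 0.8087; sinθ₂ = 0.1705/√(0.1705²+0.124²) = 0.8087.
B = (4π×10⁻⁷ × 12.4) / (4π × 0.124) × (0.8087 + 0.8087) = 1.62×10⁻⁵ T.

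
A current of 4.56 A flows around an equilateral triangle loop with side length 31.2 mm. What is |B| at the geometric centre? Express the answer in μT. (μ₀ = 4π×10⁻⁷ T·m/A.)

B ≈ 263 μT

Each side is a finite straight segment at perpendicular distance d = a/(2 tan(π/3)) = 0.009007 m from the centre, with end-angles ±π/3.
One side contributes B₁ = (μ₀I/4πd)·2 sin(π/3) = 8.77×10⁻⁵ T.
All 3 sides add in the same direction: B = 3 × 8.77×10⁻⁵ = 2.63×10⁻⁴ T.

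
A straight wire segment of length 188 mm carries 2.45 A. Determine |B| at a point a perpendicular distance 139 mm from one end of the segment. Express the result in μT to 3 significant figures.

B ≈ 1.42 μT

For a finite straight segment, B = (μ₀I/4πd)(sinθ₁ + sinθ₂), where θ₁, θ₂ are the angles from the perpendicular to each end.
The perpendicular foot is at one end, so the two end-offsets along the wire are 0 and L = 0.188 m.
sinθ₁ = 0/√(0²+0.139²) = 0.0000; sinθ₂ = 0.188/√(0.188²+0.139²) = 0.8041.
B = (4π×10⁻⁷ × 2.45) / (4π × 0.139) × (0.0000 + 0.8041) = 1.42×10⁻⁶ T.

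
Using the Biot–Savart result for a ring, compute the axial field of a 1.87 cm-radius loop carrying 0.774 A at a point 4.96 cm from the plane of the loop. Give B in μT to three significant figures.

On the axis of a circular loop, B = μ₀IR² / [2(R²+z²)^(3/2)].
R² + z² = (0.0187)² + (0.0496)² = 0.00281 m², and (R²+z²)^(3/2) = 1.49×10⁻⁴ m³.
B = (4π×10⁻⁷ × 0.774 × 0.0003497) / (2 × 1.49×10⁻⁴) = 1.14×10⁻⁶ T.

B ≈ 1.14 μT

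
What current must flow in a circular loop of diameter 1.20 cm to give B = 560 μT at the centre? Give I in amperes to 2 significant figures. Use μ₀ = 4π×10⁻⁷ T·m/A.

At the centre of a circular loop B = μ₀I/(2R), so I = 2RB/μ₀.
With R = 0.006 m, I = 2 × 0.006 × 5.60×10⁻⁴ / (4π×10⁻⁷) = 5.35 A.

I ≈ 5.3 A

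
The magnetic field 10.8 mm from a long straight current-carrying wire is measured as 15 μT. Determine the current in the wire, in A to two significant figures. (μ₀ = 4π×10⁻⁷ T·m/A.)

I ≈ 0.81 A

For a long straight wire B = μ₀I/(2πd), so I = 2πdB/μ₀.
I = 2π × 0.0108 × 1.50×10⁻⁵ / (4π×10⁻⁷) = 0.810 A.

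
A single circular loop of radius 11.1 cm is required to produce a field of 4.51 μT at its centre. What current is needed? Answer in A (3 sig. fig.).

I ≈ 0.797 A

At the centre of a circular loop B = μ₀I/(2R), so I = 2RB/μ₀.
With R = 0.111 m, I = 2 × 0.111 × 4.51×10⁻⁶ / (4π×10⁻⁷) = 0.797 A.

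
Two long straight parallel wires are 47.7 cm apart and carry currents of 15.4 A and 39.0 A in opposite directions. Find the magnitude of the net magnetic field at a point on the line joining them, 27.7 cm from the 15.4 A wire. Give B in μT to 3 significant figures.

B ≈ 50.1 μT

Each long wire gives B = μ₀I/(2πd). Distances are d₁ = 0.277 m and d₂ = 0.2 m.
B₁ = 1.11×10⁻⁵ T, B₂ = 3.90×10⁻⁵ T.
Between antiparallel currents both contributions point the same way, so they add. B = B₁ + B₂ = 1.11×10⁻⁵ + 3.90×10⁻⁵ = 5.01×10⁻⁵ T.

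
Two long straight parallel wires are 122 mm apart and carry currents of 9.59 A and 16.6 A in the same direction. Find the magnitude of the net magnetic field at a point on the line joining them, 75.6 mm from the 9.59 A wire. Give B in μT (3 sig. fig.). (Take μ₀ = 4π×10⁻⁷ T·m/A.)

B ≈ 46.2 μT

Each long wire gives B = μ₀I/(2πd). Distances are d₁ = 0.0756 m and d₂ = 0.0464 m.
B₁ = 2.54×10⁻⁵ T, B₂ = 7.16×10⁻⁵ T.
Between parallel currents the two contributions point in opposite directions, so they subtract. B = |B₁ − B₂| = |2.54×10⁻⁵ − 7.16×10⁻⁵| = 4.62×10⁻⁵ T.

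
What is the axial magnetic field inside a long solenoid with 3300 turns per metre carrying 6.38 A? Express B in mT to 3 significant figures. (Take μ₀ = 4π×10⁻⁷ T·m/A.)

B ≈ 26.5 mT

Inside a long solenoid, B = μ₀nI with n = 3300 turns/m.
B = 4π×10⁻⁷ × 3300 × 6.38 = 2.65×10⁻² T.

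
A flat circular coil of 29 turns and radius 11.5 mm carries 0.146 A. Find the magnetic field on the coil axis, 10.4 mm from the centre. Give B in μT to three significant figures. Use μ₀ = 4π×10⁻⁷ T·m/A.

For an N-turn flat coil, B = Nμ₀IR²/[2(R²+z²)^(3/2)] with R = 0.0115 m, z = 0.0104 m.
B = 29 × 3.25×10⁻⁶ T = 9.44×10⁻⁵ T.

B ≈ 94.4 μT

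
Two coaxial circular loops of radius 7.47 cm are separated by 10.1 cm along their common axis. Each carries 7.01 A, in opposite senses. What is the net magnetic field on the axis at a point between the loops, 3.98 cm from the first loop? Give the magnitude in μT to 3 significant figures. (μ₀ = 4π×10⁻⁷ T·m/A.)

B ≈ 13.2 μT

Each loop contributes B = μ₀IR²/[2(R²+z²)^(3/2)] on the axis, with z measured from that loop.
Loop 1 (z = 0.0398 m): B₁ = 4.05×10⁻⁵ T. Loop 2 (z = 0.0612 m): B₂ = 2.73×10⁻⁵ T.
The fields oppose: B = |B₁ − B₂| = 1.32×10⁻⁵ T.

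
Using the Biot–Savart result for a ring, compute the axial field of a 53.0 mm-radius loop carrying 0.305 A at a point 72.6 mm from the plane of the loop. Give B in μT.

B ≈ 0.741 μT

On the axis of a circular loop, B = μ₀IR² / [2(R²+z²)^(3/2)].
R² + z² = (0.053)² + (0.0726)² = 0.00808 m², and (R²+z²)^(3/2) = 7.26×10⁻⁴ m³.
B = (4π×10⁻⁷ × 0.305 × 0.002809) / (2 × 7.26×10⁻⁴) = 7.41×10⁻⁷ T.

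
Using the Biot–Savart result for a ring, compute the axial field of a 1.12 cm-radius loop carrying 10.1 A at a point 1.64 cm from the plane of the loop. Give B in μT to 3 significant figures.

On the axis of a circular loop, B = μ₀IR² / [2(R²+z²)^(3/2)].
R² + z² = (0.0112)² + (0.0164)² = 0.0003944 m², and (R²+z²)^(3/2) = 7.83×10⁻⁶ m³.
B = (4π×10⁻⁷ × 10.1 × 0.0001254) / (2 × 7.83×10⁻⁶) = 1.02×10⁻⁴ T.

B ≈ 102 μT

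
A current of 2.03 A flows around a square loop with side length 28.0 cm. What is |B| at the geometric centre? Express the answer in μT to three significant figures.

B ≈ 8.20 μT

Each side is a finite straight segment at perpendicular distance d = a/(2 tan(π/4)) = 0.14 m from the centre, with end-angles ±π/4.
One side contributes B₁ = (μ₀I/4πd)·2 sin(π/4) = 2.05×10⁻⁶ T.
All 4 sides add in the same direction: B = 4 × 2.05×10⁻⁶ = 8.20×10⁻⁶ T.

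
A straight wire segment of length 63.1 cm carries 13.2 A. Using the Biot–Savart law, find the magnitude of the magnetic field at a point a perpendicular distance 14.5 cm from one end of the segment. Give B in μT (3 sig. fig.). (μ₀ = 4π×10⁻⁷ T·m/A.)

For a finite straight segment, B = (μ₀I/4πd)(sinθ₁ + sinθ₂), where θ₁, θ₂ are the angles from the perpendicular to each end.
The perpendicular foot is at one end, so the two end-offsets along the wire are 0 and L = 0.631 m.
sinθ₁ = 0/√(0²+0.145²) = 0.0000; sinθ₂ = 0.631/√(0.631²+0.145²) = 0.9746.
B = (4π×10⁻⁷ × 13.2) / (4π × 0.145) × (0.0000 + 0.9746) = 8.87×10⁻⁶ T.

B ≈ 8.87 μT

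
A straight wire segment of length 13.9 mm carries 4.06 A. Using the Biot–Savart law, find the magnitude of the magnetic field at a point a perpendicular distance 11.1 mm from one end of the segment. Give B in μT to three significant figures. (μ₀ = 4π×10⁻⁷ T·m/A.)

B ≈ 28.6 μT

For a finite straight segment, B = (μ₀I/4πd)(sinθ₁ + sinθ₂), where θ₁, θ₂ are the angles from the perpendicular to each end.
The perpendicular foot is at one end, so the two end-offsets along the wire are 0 and L = 0.0139 m.
sinθ₁ = 0/√(0²+0.0111²) = 0.0000; sinθ₂ = 0.0139/√(0.0139²+0.0111²) = 0.7814.
B = (4π×10⁻⁷ × 4.06) / (4π × 0.0111) × (0.0000 + 0.7814) = 2.86×10⁻⁵ T.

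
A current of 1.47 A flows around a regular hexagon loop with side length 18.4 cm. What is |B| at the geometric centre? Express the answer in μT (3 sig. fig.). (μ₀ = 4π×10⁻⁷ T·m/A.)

Each side is a finite straight segment at perpendicular distance d = a/(2 tan(π/6)) = 0.1593 m from the centre, with end-angles ±π/6.
One side contributes B₁ = (μ₀I/4πd)·2 sin(π/6) = 9.23×10⁻⁷ T.
All 6 sides add in the same direction: B = 6 × 9.23×10⁻⁷ = 5.54×10⁻⁶ T.

B ≈ 5.54 μT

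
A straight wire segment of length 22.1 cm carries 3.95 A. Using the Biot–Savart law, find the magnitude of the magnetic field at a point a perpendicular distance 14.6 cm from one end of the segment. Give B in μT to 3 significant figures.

B ≈ 2.26 μT

For a finite straight segment, B = (μ₀I/4πd)(sinθ₁ + sinθ₂), where θ₁, θ₂ are the angles from the perpendicular to each end.
The perpendicular foot is at one end, so the two end-offsets along the wire are 0 and L = 0.221 m.
sinθ₁ = 0/√(0²+0.146²) = 0.0000; sinθ₂ = 0.221/√(0.221²+0.146²) = 0.8344.
B = (4π×10⁻⁷ × 3.95) / (4π × 0.146) × (0.0000 + 0.8344) = 2.26×10⁻⁶ T.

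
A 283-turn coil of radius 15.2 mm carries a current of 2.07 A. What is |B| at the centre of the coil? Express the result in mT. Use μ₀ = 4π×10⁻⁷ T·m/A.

For an N-turn flat coil, B = Nμ₀I/(2R) with R = 0.0152 m.
B = 283 × 8.56×10⁻⁵ T = 2.42×10⁻² T.

B ≈ 24.2 mT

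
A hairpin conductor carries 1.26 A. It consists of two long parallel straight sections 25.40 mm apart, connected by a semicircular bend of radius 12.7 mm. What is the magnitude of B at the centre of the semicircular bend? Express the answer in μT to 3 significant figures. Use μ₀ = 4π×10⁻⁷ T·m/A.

The semicircular arc contributes B_arc = μ₀I·π/(4πR) = μ₀I/(4R) = 3.12×10⁻⁵ T.
Each semi-infinite lead is at perpendicular distance R = 0.0127 m from the centre, with the perpendicular foot at its near end, so it contributes μ₀I/(4πR); both point the same way, together 1.98×10⁻⁵ T.
Arc and leads all point the same direction: B = 3.12×10⁻⁵ + 1.98×10⁻⁵ = 5.10×10⁻⁵ T.

B ≈ 51.0 μT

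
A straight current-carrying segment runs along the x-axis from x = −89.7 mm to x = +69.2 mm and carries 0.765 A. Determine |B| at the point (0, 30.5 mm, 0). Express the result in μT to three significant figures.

For a finite straight segment, B = (μ₀I/4πd)(sinθ₁ + sinθ₂), where θ₁, θ₂ are the angles from the perpendicular to each end.
The perpendicular distance is d = 0.0305 m; the end-offsets along the wire are a = 0.0897 m and b = 0.0692 m.
sinθ₁ = 0.0897/√(0.0897²+0.0305²) = 0.9468; sinθ₂ = 0.0692/√(0.0692²+0.0305²) = 0.9151.
B = (4π×10⁻⁷ × 0.765) / (4π × 0.0305) × (0.9468 + 0.9151) = 4.67×10⁻⁶ T.

B ≈ 4.67 μT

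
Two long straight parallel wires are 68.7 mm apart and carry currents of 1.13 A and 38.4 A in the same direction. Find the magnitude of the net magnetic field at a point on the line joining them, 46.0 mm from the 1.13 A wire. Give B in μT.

B ≈ 333 μT

Each long wire gives B = μ₀I/(2πd). Distances are d₁ = 0.046 m and d₂ = 0.0227 m.
B₁ = 4.91×10⁻⁶ T, B₂ = 3.38×10⁻⁴ T.
Between parallel currents the two contributions point in opposite directions, so they subtract. B = |B₁ − B₂| = |4.91×10⁻⁶ − 3.38×10⁻⁴| = 3.33×10⁻⁴ T.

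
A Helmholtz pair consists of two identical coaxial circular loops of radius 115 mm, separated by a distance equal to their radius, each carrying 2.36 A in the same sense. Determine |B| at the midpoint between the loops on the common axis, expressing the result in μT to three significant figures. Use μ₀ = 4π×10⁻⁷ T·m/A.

Each loop contributes B = μ₀IR²/[2(R²+z²)^(3/2)] on the axis, with z measured from that loop.
Loop 1 (z = 0.0575 m): B₁ = 9.23×10⁻⁶ T. Loop 2 (z = 0.0575 m): B₂ = 9.23×10⁻⁶ T.
The fields add: B = B₁ + B₂ = 1.85×10⁻⁵ T.

B ≈ 18.5 μT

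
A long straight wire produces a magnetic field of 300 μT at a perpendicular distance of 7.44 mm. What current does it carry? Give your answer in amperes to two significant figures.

I ≈ 11 A

For a long straight wire B = μ₀I/(2πd), so I = 2πdB/μ₀.
I = 2π × 0.00744 × 3.00×10⁻⁴ / (4π×10⁻⁷) = 11.2 A.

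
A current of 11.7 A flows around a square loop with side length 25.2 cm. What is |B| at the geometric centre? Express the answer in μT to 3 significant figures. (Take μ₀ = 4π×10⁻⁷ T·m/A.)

Each side is a finite straight segment at perpendicular distance d = a/(2 tan(π/4)) = 0.126 m from the centre, with end-angles ±π/4.
One side contributes B₁ = (μ₀I/4πd)·2 sin(π/4) = 1.31×10⁻⁵ T.
All 4 sides add in the same direction: B = 4 × 1.31×10⁻⁵ = 5.25×10⁻⁵ T.

B ≈ 52.5 μT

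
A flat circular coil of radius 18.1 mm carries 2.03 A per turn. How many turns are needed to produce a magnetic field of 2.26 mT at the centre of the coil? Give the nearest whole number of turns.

For an N-turn coil, B = Nμ₀I/(2R). A single turn gives B₁ = 7.05×10⁻⁵ T with R = 0.0181 m.
N = B/B₁ = 2.26×10⁻³ / 7.05×10⁻⁵ = 32.07.

N = 32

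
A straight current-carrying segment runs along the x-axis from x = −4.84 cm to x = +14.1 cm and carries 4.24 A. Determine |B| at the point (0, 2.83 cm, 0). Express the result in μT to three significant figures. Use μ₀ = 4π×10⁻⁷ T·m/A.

For a finite straight segment, B = (μ₀I/4πd)(sinθ₁ + sinθ₂), where θ₁, θ₂ are the angles from the perpendicular to each end.
The perpendicular distance is d = 0.0283 m; the end-offsets along the wire are a = 0.0484 m and b = 0.141 m.
sinθ₁ = 0.0484/√(0.0484²+0.0283²) = 0.8633; sinθ₂ = 0.141/√(0.141²+0.0283²) = 0.9804.
B = (4π×10⁻⁷ × 4.24) / (4π × 0.0283) × (0.8633 + 0.9804) = 2.76×10⁻⁵ T.

B ≈ 27.6 μT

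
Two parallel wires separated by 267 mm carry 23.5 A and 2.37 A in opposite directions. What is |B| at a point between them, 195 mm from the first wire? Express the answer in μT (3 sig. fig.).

Each long wire gives B = μ₀I/(2πd). Distances are d₁ = 0.195 m and d₂ = 0.072 m.
B₁ = 2.41×10⁻⁵ T, B₂ = 6.58×10⁻⁶ T.
Between antiparallel currents both contributions point the same way, so they add. B = B₁ + B₂ = 2.41×10⁻⁵ + 6.58×10⁻⁶ = 3.07×10⁻⁵ T.

B ≈ 30.7 μT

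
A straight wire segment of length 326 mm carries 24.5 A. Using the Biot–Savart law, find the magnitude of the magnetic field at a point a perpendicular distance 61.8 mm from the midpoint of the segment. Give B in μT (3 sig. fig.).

B ≈ 74.1 μT

For a finite straight segment, B = (μ₀I/4πd)(sinθ₁ + sinθ₂), where θ₁, θ₂ are the angles from the perpendicular to each end.
The perpendicular from the point meets the wire at its midpoint, so each end is L/2 = 0.163 m away along the wire.
sinθ₁ = 0.163/√(0.163²+0.0618²) = 0.9350; sinθ₂ = 0.163/√(0.163²+0.0618²) = 0.9350.
B = (4π×10⁻⁷ × 24.5) / (4π × 0.0618) × (0.9350 + 0.9350) = 7.41×10⁻⁵ T.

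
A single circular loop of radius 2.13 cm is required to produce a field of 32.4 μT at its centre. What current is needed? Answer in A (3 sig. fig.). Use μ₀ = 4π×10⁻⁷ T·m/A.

I ≈ 1.10 A

At the centre of a circular loop B = μ₀I/(2R), so I = 2RB/μ₀.
With R = 0.0213 m, I = 2 × 0.0213 × 3.24×10⁻⁵ / (4π×10⁻⁷) = 1.10 A.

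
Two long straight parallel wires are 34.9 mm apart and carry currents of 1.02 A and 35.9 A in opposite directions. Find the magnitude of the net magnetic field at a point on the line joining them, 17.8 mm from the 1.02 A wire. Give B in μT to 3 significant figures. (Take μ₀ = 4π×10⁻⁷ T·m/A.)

Each long wire gives B = μ₀I/(2πd). Distances are d₁ = 0.0178 m and d₂ = 0.0171 m.
B₁ = 1.15×10⁻⁵ T, B₂ = 4.20×10⁻⁴ T.
Between antiparallel currents both contributions point the same way, so they add. B = B₁ + B₂ = 1.15×10⁻⁵ + 4.20×10⁻⁴ = 4.31×10⁻⁴ T.

B ≈ 431 μT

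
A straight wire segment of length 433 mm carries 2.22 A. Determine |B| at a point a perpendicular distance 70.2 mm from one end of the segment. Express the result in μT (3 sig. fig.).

For a finite straight segment, B = (μ₀I/4πd)(sinθ₁ + sinθ₂), where θ₁, θ₂ are the angles from the perpendicular to each end.
The perpendicular foot is at one end, so the two end-offsets along the wire are 0 and L = 0.433 m.
sinθ₁ = 0/√(0²+0.0702²) = 0.0000; sinθ₂ = 0.433/√(0.433²+0.0702²) = 0.9871.
B = (4π×10⁻⁷ × 2.22) / (4π × 0.0702) × (0.0000 + 0.9871) = 3.12×10⁻⁶ T.

B ≈ 3.12 μT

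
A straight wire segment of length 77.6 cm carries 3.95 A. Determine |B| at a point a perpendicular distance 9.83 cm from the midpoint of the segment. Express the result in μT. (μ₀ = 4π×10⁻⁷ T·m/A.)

For a finite straight segment, B = (μ₀I/4πd)(sinθ₁ + sinθ₂), where θ₁, θ₂ are the angles from the perpendicular to each end.
The perpendicular from the point meets the wire at its midpoint, so each end is L/2 = 0.388 m away along the wire.
sinθ₁ = 0.388/√(0.388²+0.0983²) = 0.9694; sinθ₂ = 0.388/√(0.388²+0.0983²) = 0.9694.
B = (4π×10⁻⁷ × 3.95) / (4π × 0.0983) × (0.9694 + 0.9694) = 7.79×10⁻⁶ T.

B ≈ 7.79 μT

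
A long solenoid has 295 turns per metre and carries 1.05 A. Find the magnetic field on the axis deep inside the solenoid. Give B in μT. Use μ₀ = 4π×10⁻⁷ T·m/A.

Inside a long solenoid, B = μ₀nI with n = 295 turns/m.
B = 4π×10⁻⁷ × 295 × 1.05 = 3.89×10⁻⁴ T.

B ≈ 389 μT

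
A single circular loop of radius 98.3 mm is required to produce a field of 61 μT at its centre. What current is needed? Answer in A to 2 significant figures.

At the centre of a circular loop B = μ₀I/(2R), so I = 2RB/μ₀.
With R = 0.0983 m, I = 2 × 0.0983 × 6.10×10⁻⁵ / (4π×10⁻⁷) = 9.54 A.

I ≈ 9.5 A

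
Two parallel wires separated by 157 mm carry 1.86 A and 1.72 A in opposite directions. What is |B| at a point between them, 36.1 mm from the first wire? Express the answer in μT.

B ≈ 13.2 μT

Each long wire gives B = μ₀I/(2πd). Distances are d₁ = 0.0361 m and d₂ = 0.1209 m.
B₁ = 1.03×10⁻⁵ T, B₂ = 2.85×10⁻⁶ T.
Between antiparallel currents both contributions point the same way, so they add. B = B₁ + B₂ = 1.03×10⁻⁵ + 2.85×10⁻⁶ = 1.32×10⁻⁵ T.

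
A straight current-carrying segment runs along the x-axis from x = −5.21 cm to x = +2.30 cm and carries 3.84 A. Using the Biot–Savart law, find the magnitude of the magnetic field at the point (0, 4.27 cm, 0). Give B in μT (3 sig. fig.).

B ≈ 11.2 μT

For a finite straight segment, B = (μ₀I/4πd)(sinθ₁ + sinθ₂), where θ₁, θ₂ are the angles from the perpendicular to each end.
The perpendicular distance is d = 0.0427 m; the end-offsets along the wire are a = 0.0521 m and b = 0.023 m.
sinθ₁ = 0.0521/√(0.0521²+0.0427²) = 0.7734; sinθ₂ = 0.023/√(0.023²+0.0427²) = 0.4742.
B = (4π×10⁻⁷ × 3.84) / (4π × 0.0427) × (0.7734 + 0.4742) = 1.12×10⁻⁵ T.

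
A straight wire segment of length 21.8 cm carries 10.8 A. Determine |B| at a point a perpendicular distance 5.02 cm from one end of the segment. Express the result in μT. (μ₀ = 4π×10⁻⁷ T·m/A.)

B ≈ 21.0 μT

For a finite straight segment, B = (μ₀I/4πd)(sinθ₁ + sinθ₂), where θ₁, θ₂ are the angles from the perpendicular to each end.
The perpendicular foot is at one end, so the two end-offsets along the wire are 0 and L = 0.218 m.
sinθ₁ = 0/√(0²+0.0502²) = 0.0000; sinθ₂ = 0.218/√(0.218²+0.0502²) = 0.9745.
B = (4π×10⁻⁷ × 10.8) / (4π × 0.0502) × (0.0000 + 0.9745) = 2.10×10⁻⁵ T.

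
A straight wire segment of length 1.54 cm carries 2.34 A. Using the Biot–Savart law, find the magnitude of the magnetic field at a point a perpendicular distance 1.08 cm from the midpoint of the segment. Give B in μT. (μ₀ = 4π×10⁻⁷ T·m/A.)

B ≈ 25.2 μT

For a finite straight segment, B = (μ₀I/4πd)(sinθ₁ + sinθ₂), where θ₁, θ₂ are the angles from the perpendicular to each end.
The perpendicular from the point meets the wire at its midpoint, so each end is L/2 = 0.0077 m away along the wire.
sinθ₁ = 0.0077/√(0.0077²+0.0108²) = 0.5805; sinθ₂ = 0.0077/√(0.0077²+0.0108²) = 0.5805.
B = (4π×10⁻⁷ × 2.34) / (4π × 0.0108) × (0.5805 + 0.5805) = 2.52×10⁻⁵ T.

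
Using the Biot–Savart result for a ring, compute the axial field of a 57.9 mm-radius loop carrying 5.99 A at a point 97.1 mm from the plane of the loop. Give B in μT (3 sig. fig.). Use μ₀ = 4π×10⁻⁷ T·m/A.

B ≈ 8.73 μT

On the axis of a circular loop, B = μ₀IR² / [2(R²+z²)^(3/2)].
R² + z² = (0.0579)² + (0.0971)² = 0.01278 m², and (R²+z²)^(3/2) = 1.44×10⁻³ m³.
B = (4π×10⁻⁷ × 5.99 × 0.003352) / (2 × 1.44×10⁻³) = 8.73×10⁻⁶ T.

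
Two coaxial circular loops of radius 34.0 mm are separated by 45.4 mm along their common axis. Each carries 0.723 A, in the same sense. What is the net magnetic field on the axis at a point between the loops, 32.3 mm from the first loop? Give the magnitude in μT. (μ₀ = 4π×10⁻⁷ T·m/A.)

Each loop contributes B = μ₀IR²/[2(R²+z²)^(3/2)] on the axis, with z measured from that loop.
Loop 1 (z = 0.0323 m): B₁ = 5.09×10⁻⁶ T. Loop 2 (z = 0.0131 m): B₂ = 1.09×10⁻⁵ T.
The fields add: B = B₁ + B₂ = 1.59×10⁻⁵ T.

B ≈ 15.9 μT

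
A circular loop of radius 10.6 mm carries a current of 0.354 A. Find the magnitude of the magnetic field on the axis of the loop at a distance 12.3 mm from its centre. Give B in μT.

On the axis of a circular loop, B = μ₀IR² / [2(R²+z²)^(3/2)].
R² + z² = (0.0106)² + (0.0123)² = 0.0002636 m², and (R²+z²)^(3/2) = 4.28×10⁻⁶ m³.
B = (4π×10⁻⁷ × 0.354 × 0.0001124) / (2 × 4.28×10⁻⁶) = 5.84×10⁻⁶ T.

B ≈ 5.84 μT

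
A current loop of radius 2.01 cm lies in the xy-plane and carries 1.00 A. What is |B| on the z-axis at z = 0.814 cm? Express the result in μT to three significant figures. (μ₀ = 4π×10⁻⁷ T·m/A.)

On the axis of a circular loop, B = μ₀IR² / [2(R²+z²)^(3/2)].
R² + z² = (0.0201)² + (0.00814)² = 0.0004703 m², and (R²+z²)^(3/2) = 1.02×10⁻⁵ m³.
B = (4π×10⁻⁷ × 1.00 × 0.000404) / (2 × 1.02×10⁻⁵) = 2.49×10⁻⁵ T.

B ≈ 24.9 μT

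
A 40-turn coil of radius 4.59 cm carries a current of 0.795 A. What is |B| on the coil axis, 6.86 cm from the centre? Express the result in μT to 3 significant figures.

For an N-turn flat coil, B = Nμ₀IR²/[2(R²+z²)^(3/2)] with R = 0.0459 m, z = 0.0686 m.
B = 40 × 1.87×10⁻⁶ T = 7.49×10⁻⁵ T.

B ≈ 74.9 μT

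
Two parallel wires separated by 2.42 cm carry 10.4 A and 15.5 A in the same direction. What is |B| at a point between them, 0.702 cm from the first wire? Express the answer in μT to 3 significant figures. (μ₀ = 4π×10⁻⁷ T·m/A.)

B ≈ 116 μT

Each long wire gives B = μ₀I/(2πd). Distances are d₁ = 0.00702 m and d₂ = 0.01718 m.
B₁ = 2.96×10⁻⁴ T, B₂ = 1.80×10⁻⁴ T.
Between parallel currents the two contributions point in opposite directions, so they subtract. B = |B₁ − B₂| = |2.96×10⁻⁴ − 1.80×10⁻⁴| = 1.16×10⁻⁴ T.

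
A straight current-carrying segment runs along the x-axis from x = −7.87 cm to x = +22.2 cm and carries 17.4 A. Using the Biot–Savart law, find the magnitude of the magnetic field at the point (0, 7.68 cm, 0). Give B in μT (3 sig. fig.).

For a finite straight segment, B = (μ₀I/4πd)(sinθ₁ + sinθ₂), where θ₁, θ₂ are the angles from the perpendicular to each end.
The perpendicular distance is d = 0.0768 m; the end-offsets along the wire are a = 0.0787 m and b = 0.222 m.
sinθ₁ = 0.0787/√(0.0787²+0.0768²) = 0.7157; sinθ₂ = 0.222/√(0.222²+0.0768²) = 0.9450.
B = (4π×10⁻⁷ × 17.4) / (4π × 0.0768) × (0.7157 + 0.9450) = 3.76×10⁻⁵ T.

B ≈ 37.6 μT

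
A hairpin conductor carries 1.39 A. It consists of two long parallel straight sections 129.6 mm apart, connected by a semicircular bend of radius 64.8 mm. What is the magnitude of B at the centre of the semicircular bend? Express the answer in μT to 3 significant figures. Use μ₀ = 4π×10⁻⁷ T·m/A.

B ≈ 11.0 μT

The semicircular arc contributes B_arc = μ₀I·π/(4πR) = μ₀I/(4R) = 6.74×10⁻⁶ T.
Each semi-infinite lead is at perpendicular distance R = 0.0648 m from the centre, with the perpendicular foot at its near end, so it contributes μ₀I/(4πR); both point the same way, together 4.29×10⁻⁶ T.
Arc and leads all point the same direction: B = 6.74×10⁻⁶ + 4.29×10⁻⁶ = 1.10×10⁻⁵ T.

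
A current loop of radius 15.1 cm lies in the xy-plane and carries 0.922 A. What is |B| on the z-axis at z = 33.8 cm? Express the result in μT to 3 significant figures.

B ≈ 0.260 μT

On the axis of a circular loop, B = μ₀IR² / [2(R²+z²)^(3/2)].
R² + z² = (0.151)² + (0.338)² = 0.137 m², and (R²+z²)^(3/2) = 5.07×10⁻² m³.
B = (4π×10⁻⁷ × 0.922 × 0.0228) / (2 × 5.07×10⁻²) = 2.60×10⁻⁷ T.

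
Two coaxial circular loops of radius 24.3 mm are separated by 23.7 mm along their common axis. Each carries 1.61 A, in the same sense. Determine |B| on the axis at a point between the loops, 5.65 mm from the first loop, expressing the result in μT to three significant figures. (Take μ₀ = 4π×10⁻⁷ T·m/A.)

B ≈ 60.0 μT

Each loop contributes B = μ₀IR²/[2(R²+z²)^(3/2)] on the axis, with z measured from that loop.
Loop 1 (z = 0.00565 m): B₁ = 3.85×10⁻⁵ T. Loop 2 (z = 0.01805 m): B₂ = 2.15×10⁻⁵ T.
The fields add: B = B₁ + B₂ = 6.00×10⁻⁵ T.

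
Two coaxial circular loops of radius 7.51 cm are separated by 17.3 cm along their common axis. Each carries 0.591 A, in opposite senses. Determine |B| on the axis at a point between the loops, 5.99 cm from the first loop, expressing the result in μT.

B ≈ 1.53 μT

Each loop contributes B = μ₀IR²/[2(R²+z²)^(3/2)] on the axis, with z measured from that loop.
Loop 1 (z = 0.0599 m): B₁ = 2.36×10⁻⁶ T. Loop 2 (z = 0.1131 m): B₂ = 8.37×10⁻⁷ T.
The fields oppose: B = |B₁ − B₂| = 1.53×10⁻⁶ T.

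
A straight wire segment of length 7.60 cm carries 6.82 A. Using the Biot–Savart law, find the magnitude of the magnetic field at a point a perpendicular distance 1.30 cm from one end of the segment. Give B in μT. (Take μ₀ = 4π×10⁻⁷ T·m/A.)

B ≈ 51.7 μT

For a finite straight segment, B = (μ₀I/4πd)(sinθ₁ + sinθ₂), where θ₁, θ₂ are the angles from the perpendicular to each end.
The perpendicular foot is at one end, so the two end-offsets along the wire are 0 and L = 0.076 m.
sinθ₁ = 0/√(0²+0.013²) = 0.0000; sinθ₂ = 0.076/√(0.076²+0.013²) = 0.9857.
B = (4π×10⁻⁷ × 6.82) / (4π × 0.013) × (0.0000 + 0.9857) = 5.17×10⁻⁵ T.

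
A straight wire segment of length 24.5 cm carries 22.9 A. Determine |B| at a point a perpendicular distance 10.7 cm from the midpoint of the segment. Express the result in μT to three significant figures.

For a finite straight segment, B = (μ₀I/4πd)(sinθ₁ + sinθ₂), where θ₁, θ₂ are the angles from the perpendicular to each end.
The perpendicular from the point meets the wire at its midpoint, so each end is L/2 = 0.1225 m away along the wire.
sinθ₁ = 0.1225/√(0.1225²+0.107²) = 0.7531; sinθ₂ = 0.1225/√(0.1225²+0.107²) = 0.7531.
B = (4π×10⁻⁷ × 22.9) / (4π × 0.107) × (0.7531 + 0.7531) = 3.22×10⁻⁵ T.

B ≈ 32.2 μT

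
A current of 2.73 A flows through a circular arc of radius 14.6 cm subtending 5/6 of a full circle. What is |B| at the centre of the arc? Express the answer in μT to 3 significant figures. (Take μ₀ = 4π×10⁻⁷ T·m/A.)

The Biot–Savart field of a circular arc at its centre is B = μ₀Iφ/(4πR), with φ = 5.236 rad.
B = (4π×10⁻⁷ × 2.73 × 5.236) / (4π × 0.146) = 9.79×10⁻⁶ T.

B ≈ 9.79 μT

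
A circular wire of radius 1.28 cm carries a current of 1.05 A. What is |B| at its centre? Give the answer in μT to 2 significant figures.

At the centre of a circular loop the Biot–Savart law gives B = μ₀I/(2R).
B = (4π×10⁻⁷ × 1.05) / (2 × 0.0128) = 5.15×10⁻⁵ T.

B ≈ 52 μT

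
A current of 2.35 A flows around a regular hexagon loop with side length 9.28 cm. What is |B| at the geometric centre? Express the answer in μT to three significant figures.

B ≈ 17.5 μT

Each side is a finite straight segment at perpendicular distance d = a/(2 tan(π/6)) = 0.08037 m from the centre, with end-angles ±π/6.
One side contributes B₁ = (μ₀I/4πd)·2 sin(π/6) = 2.92×10⁻⁶ T.
All 6 sides add in the same direction: B = 6 × 2.92×10⁻⁶ = 1.75×10⁻⁵ T.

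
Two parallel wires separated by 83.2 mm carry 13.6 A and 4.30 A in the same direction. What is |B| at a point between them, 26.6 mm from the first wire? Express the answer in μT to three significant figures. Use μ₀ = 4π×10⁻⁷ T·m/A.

B ≈ 87.1 μT

Each long wire gives B = μ₀I/(2πd). Distances are d₁ = 0.0266 m and d₂ = 0.0566 m.
B₁ = 1.02×10⁻⁴ T, B₂ = 1.52×10⁻⁵ T.
Between parallel currents the two contributions point in opposite directions, so they subtract. B = |B₁ − B₂| = |1.02×10⁻⁴ − 1.52×10⁻⁵| = 8.71×10⁻⁵ T.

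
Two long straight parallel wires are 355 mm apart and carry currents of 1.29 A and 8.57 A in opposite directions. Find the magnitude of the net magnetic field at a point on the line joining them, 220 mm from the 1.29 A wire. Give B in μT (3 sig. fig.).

B ≈ 13.9 μT

Each long wire gives B = μ₀I/(2πd). Distances are d₁ = 0.22 m and d₂ = 0.135 m.
B₁ = 1.17×10⁻⁶ T, B₂ = 1.27×10⁻⁵ T.
Between antiparallel currents both contributions point the same way, so they add. B = B₁ + B₂ = 1.17×10⁻⁶ + 1.27×10⁻⁵ = 1.39×10⁻⁵ T.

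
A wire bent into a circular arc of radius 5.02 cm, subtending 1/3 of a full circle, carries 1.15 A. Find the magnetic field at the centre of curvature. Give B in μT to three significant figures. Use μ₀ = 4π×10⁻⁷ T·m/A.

The Biot–Savart field of a circular arc at its centre is B = μ₀Iφ/(4πR), with φ = 2.094 rad.
B = (4π×10⁻⁷ × 1.15 × 2.094) / (4π × 0.0502) = 4.80×10⁻⁶ T.

B ≈ 4.80 μT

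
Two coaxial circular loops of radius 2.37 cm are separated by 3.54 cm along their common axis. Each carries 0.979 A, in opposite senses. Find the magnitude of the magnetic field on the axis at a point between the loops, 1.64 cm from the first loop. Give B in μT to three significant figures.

B ≈ 2.10 μT

Each loop contributes B = μ₀IR²/[2(R²+z²)^(3/2)] on the axis, with z measured from that loop.
Loop 1 (z = 0.0164 m): B₁ = 1.44×10⁻⁵ T. Loop 2 (z = 0.019 m): B₂ = 1.23×10⁻⁵ T.
The fields oppose: B = |B₁ − B₂| = 2.10×10⁻⁶ T.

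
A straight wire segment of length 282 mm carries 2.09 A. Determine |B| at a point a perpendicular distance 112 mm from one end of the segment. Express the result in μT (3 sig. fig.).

For a finite straight segment, B = (μ₀I/4πd)(sinθ₁ + sinθ₂), where θ₁, θ₂ are the angles from the perpendicular to each end.
The perpendicular foot is at one end, so the two end-offsets along the wire are 0 and L = 0.282 m.
sinθ₁ = 0/√(0²+0.112²) = 0.0000; sinθ₂ = 0.282/√(0.282²+0.112²) = 0.9294.
B = (4π×10⁻⁷ × 2.09) / (4π × 0.112) × (0.0000 + 0.9294) = 1.73×10⁻⁶ T.

B ≈ 1.73 μT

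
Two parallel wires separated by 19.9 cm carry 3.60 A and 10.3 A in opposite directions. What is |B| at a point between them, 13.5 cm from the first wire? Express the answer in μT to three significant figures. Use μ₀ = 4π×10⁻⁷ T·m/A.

B ≈ 37.5 μT

Each long wire gives B = μ₀I/(2πd). Distances are d₁ = 0.135 m and d₂ = 0.064 m.
B₁ = 5.33×10⁻⁶ T, B₂ = 3.22×10⁻⁵ T.
Between antiparallel currents both contributions point the same way, so they add. B = B₁ + B₂ = 5.33×10⁻⁶ + 3.22×10⁻⁵ = 3.75×10⁻⁵ T.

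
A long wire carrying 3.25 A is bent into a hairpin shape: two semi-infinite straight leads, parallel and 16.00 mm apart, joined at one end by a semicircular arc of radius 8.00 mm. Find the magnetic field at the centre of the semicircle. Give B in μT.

B ≈ 209 μT

The semicircular arc contributes B_arc = μ₀I·π/(4πR) = μ₀I/(4R) = 1.28×10⁻⁴ T.
Each semi-infinite lead is at perpendicular distance R = 0.008 m from the centre, with the perpendicular foot at its near end, so it contributes μ₀I/(4πR); both point the same way, together 8.12×10⁻⁵ T.
Arc and leads all point the same direction: B = 1.28×10⁻⁴ + 8.12×10⁻⁵ = 2.09×10⁻⁴ T.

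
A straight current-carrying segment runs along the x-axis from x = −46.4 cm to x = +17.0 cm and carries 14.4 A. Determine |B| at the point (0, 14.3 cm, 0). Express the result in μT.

For a finite straight segment, B = (μ₀I/4πd)(sinθ₁ + sinθ₂), where θ₁, θ₂ are the angles from the perpendicular to each end.
The perpendicular distance is d = 0.143 m; the end-offsets along the wire are a = 0.464 m and b = 0.17 m.
sinθ₁ = 0.464/√(0.464²+0.143²) = 0.9556; sinθ₂ = 0.17/√(0.17²+0.143²) = 0.7653.
B = (4π×10⁻⁷ × 14.4) / (4π × 0.143) × (0.9556 + 0.7653) = 1.73×10⁻⁵ T.

B ≈ 17.3 μT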